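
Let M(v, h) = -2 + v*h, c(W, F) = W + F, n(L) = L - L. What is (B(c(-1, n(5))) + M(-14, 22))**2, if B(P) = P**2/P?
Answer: 96721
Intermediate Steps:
n(L) = 0
c(W, F) = F + W
B(P) = P
M(v, h) = -2 + h*v
(B(c(-1, n(5))) + M(-14, 22))**2 = ((0 - 1) + (-2 + 22*(-14)))**2 = (-1 + (-2 - 308))**2 = (-1 - 310)**2 = (-311)**2 = 96721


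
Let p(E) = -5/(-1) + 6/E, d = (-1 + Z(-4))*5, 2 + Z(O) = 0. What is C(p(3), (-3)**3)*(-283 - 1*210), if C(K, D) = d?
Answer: 7395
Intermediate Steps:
Z(O) = -2 (Z(O) = -2 + 0 = -2)
d = -15 (d = (-1 - 2)*5 = -3*5 = -15)
p(E) = 5 + 6/E (p(E) = -5*(-1) + 6/E = 5 + 6/E)
C(K, D) = -15
C(p(3), (-3)**3)*(-283 - 1*210) = -15*(-283 - 1*210) = -15*(-283 - 210) = -15*(-493) = 7395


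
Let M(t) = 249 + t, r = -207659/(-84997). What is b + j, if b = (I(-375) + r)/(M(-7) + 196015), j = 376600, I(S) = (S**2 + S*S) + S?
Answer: 6282184969581434/16681256229 ≈ 3.7660e+5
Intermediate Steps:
I(S) = S + 2*S**2 (I(S) = (S**2 + S**2) + S = 2*S**2 + S = S + 2*S**2)
r = 207659/84997 (r = -207659*(-1/84997) = 207659/84997 ≈ 2.4431)
b = 23873740034/16681256229 (b = (-375*(1 + 2*(-375)) + 207659/84997)/((249 - 7) + 196015) = (-375*(1 - 750) + 207659/84997)/(242 + 196015) = (-375*(-749) + 207659/84997)/196257 = (280875 + 207659/84997)*(1/196257) = (23873740034/84997)*(1/196257) = 23873740034/16681256229 ≈ 1.4312)
b + j = 23873740034/16681256229 + 376600 = 6282184969581434/16681256229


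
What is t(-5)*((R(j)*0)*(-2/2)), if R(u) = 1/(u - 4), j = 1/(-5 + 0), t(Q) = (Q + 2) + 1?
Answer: 0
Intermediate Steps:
t(Q) = 3 + Q (t(Q) = (2 + Q) + 1 = 3 + Q)
j = -⅕ (j = 1/(-5) = -⅕ ≈ -0.20000)
R(u) = 1/(-4 + u)
t(-5)*((R(j)*0)*(-2/2)) = (3 - 5)*((0/(-4 - ⅕))*(-2/2)) = -2*0/(-21/5)*(-2*½) = -2*(-5/21*0)*(-1) = -0*(-1) = -2*0 = 0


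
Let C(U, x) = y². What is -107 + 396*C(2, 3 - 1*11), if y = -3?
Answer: 3457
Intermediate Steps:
C(U, x) = 9 (C(U, x) = (-3)² = 9)
-107 + 396*C(2, 3 - 1*11) = -107 + 396*9 = -107 + 3564 = 3457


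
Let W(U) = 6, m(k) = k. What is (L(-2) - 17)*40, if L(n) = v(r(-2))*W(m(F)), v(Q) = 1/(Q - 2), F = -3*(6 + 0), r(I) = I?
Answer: -740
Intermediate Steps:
F = -18 (F = -3*6 = -18)
v(Q) = 1/(-2 + Q)
L(n) = -3/2 (L(n) = 6/(-2 - 2) = 6/(-4) = -¼*6 = -3/2)
(L(-2) - 17)*40 = (-3/2 - 17)*40 = -37/2*40 = -740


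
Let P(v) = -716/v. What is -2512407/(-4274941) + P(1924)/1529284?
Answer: 30296551727449/51550574713924 ≈ 0.58771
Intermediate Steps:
-2512407/(-4274941) + P(1924)/1529284 = -2512407/(-4274941) - 716/1924/1529284 = -2512407*(-1/4274941) - 716*1/1924*(1/1529284) = 41187/70081 - 179/481*1/1529284 = 41187/70081 - 179/735585604 = 30296551727449/51550574713924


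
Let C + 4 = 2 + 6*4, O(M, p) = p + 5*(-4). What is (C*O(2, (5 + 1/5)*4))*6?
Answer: 528/5 ≈ 105.60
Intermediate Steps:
O(M, p) = -20 + p (O(M, p) = p - 20 = -20 + p)
C = 22 (C = -4 + (2 + 6*4) = -4 + (2 + 24) = -4 + 26 = 22)
(C*O(2, (5 + 1/5)*4))*6 = (22*(-20 + (5 + 1/5)*4))*6 = (22*(-20 + (5 + ⅕)*4))*6 = (22*(-20 + (26/5)*4))*6 = (22*(-20 + 104/5))*6 = (22*(⅘))*6 = (88/5)*6 = 528/5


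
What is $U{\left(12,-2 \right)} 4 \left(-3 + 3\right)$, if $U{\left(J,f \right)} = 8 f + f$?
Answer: $0$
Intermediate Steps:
$U{\left(J,f \right)} = 9 f$
$U{\left(12,-2 \right)} 4 \left(-3 + 3\right) = 9 \left(-2\right) 4 \left(-3 + 3\right) = - 18 \cdot 4 \cdot 0 = \left(-18\right) 0 = 0$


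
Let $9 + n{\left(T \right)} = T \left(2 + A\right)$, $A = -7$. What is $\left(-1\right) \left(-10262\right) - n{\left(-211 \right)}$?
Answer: $9216$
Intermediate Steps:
$n{\left(T \right)} = -9 - 5 T$ ($n{\left(T \right)} = -9 + T \left(2 - 7\right) = -9 + T \left(-5\right) = -9 - 5 T$)
$\left(-1\right) \left(-10262\right) - n{\left(-211 \right)} = \left(-1\right) \left(-10262\right) - \left(-9 - -1055\right) = 10262 - \left(-9 + 1055\right) = 10262 - 1046 = 9216$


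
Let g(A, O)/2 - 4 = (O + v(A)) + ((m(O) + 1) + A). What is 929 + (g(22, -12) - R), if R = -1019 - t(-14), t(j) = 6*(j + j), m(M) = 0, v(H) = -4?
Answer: 1802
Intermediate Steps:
t(j) = 12*j (t(j) = 6*(2*j) = 12*j)
R = -851 (R = -1019 - 12*(-14) = -1019 - 1*(-168) = -1019 + 168 = -851)
g(A, O) = 2 + 2*A + 2*O (g(A, O) = 8 + 2*((O - 4) + ((0 + 1) + A)) = 8 + 2*((-4 + O) + (1 + A)) = 8 + 2*(-3 + A + O) = 8 + (-6 + 2*A + 2*O) = 2 + 2*A + 2*O)
929 + (g(22, -12) - R) = 929 + ((2 + 2*22 + 2*(-12)) - 1*(-851)) = 929 + ((2 + 44 - 24) + 851) = 929 + (22 + 851) = 929 + 873 = 1802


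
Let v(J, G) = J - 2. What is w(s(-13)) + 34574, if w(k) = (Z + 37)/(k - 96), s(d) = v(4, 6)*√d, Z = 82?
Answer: 11443586/331 - 17*I*√13/662 ≈ 34573.0 - 0.09259*I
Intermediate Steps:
v(J, G) = -2 + J
s(d) = 2*√d (s(d) = (-2 + 4)*√d = 2*√d)
w(k) = 119/(-96 + k) (w(k) = (82 + 37)/(k - 96) = 119/(-96 + k))
w(s(-13)) + 34574 = 119/(-96 + 2*√(-13)) + 34574 = 119/(-96 + 2*(I*√13)) + 34574 = 119/(-96 + 2*I*√13) + 34574 = 34574 + 119/(-96 + 2*I*√13)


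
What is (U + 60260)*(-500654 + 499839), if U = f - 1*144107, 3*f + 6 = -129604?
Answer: 310638065/3 ≈ 1.0355e+8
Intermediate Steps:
f = -129610/3 (f = -2 + (⅓)*(-129604) = -2 - 129604/3 = -129610/3 ≈ -43203.)
U = -561931/3 (U = -129610/3 - 1*144107 = -129610/3 - 144107 = -561931/3 ≈ -1.8731e+5)
(U + 60260)*(-500654 + 499839) = (-561931/3 + 60260)*(-500654 + 499839) = -381151/3*(-815) = 310638065/3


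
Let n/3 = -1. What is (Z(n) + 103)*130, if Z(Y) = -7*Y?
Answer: 16120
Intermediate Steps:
n = -3 (n = 3*(-1) = -3)
(Z(n) + 103)*130 = (-7*(-3) + 103)*130 = (21 + 103)*130 = 124*130 = 16120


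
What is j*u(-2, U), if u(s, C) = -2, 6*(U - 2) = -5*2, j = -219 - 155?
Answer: 748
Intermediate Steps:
j = -374
U = ⅓ (U = 2 + (-5*2)/6 = 2 + (⅙)*(-10) = 2 - 5/3 = ⅓ ≈ 0.33333)
j*u(-2, U) = -374*(-2) = 748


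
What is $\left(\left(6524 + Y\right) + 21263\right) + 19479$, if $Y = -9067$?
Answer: $38199$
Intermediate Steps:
$\left(\left(6524 + Y\right) + 21263\right) + 19479 = \left(\left(6524 - 9067\right) + 21263\right) + 19479 = \left(-2543 + 21263\right) + 19479 = 18720 + 19479 = 38199$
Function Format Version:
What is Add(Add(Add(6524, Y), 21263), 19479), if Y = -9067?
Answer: 38199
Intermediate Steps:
Add(Add(Add(6524, Y), 21263), 19479) = Add(Add(Add(6524, -9067), 21263), 19479) = Add(Add(-2543, 21263), 19479) = Add(18720, 19479) = 38199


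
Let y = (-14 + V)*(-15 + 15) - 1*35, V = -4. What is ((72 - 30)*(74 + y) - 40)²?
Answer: 2553604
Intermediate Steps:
y = -35 (y = (-14 - 4)*(-15 + 15) - 1*35 = -18*0 - 35 = 0 - 35 = -35)
((72 - 30)*(74 + y) - 40)² = ((72 - 30)*(74 - 35) - 40)² = (42*39 - 40)² = (1638 - 40)² = 1598² = 2553604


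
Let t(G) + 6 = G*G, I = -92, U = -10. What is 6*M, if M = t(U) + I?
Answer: 12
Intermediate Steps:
t(G) = -6 + G² (t(G) = -6 + G*G = -6 + G²)
M = 2 (M = (-6 + (-10)²) - 92 = (-6 + 100) - 92 = 94 - 92 = 2)
6*M = 6*2 = 12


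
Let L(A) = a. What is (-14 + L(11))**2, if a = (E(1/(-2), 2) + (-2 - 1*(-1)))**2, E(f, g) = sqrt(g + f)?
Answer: 553/4 + 23*sqrt(6) ≈ 194.59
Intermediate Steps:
E(f, g) = sqrt(f + g)
a = (-1 + sqrt(6)/2)**2 (a = (sqrt(1/(-2) + 2) + (-2 - 1*(-1)))**2 = (sqrt(1*(-1/2) + 2) + (-2 + 1))**2 = (sqrt(-1/2 + 2) - 1)**2 = (sqrt(3/2) - 1)**2 = (sqrt(6)/2 - 1)**2 = (-1 + sqrt(6)/2)**2 ≈ 0.050510)
L(A) = 5/2 - sqrt(6)
(-14 + L(11))**2 = (-14 + (5/2 - sqrt(6)))**2 = (-23/2 - sqrt(6))**2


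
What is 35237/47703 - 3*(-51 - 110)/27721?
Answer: 999845426/1322374863 ≈ 0.75610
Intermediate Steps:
35237/47703 - 3*(-51 - 110)/27721 = 35237*(1/47703) - 3*(-161)*(1/27721) = 35237/47703 + 483*(1/27721) = 35237/47703 + 483/27721 = 999845426/1322374863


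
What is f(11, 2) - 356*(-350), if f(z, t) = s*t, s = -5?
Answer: 124590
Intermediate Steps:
f(z, t) = -5*t
f(11, 2) - 356*(-350) = -5*2 - 356*(-350) = -10 + 124600 = 124590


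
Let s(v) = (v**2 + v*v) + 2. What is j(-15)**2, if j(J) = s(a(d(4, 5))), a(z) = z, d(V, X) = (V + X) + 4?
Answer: 115600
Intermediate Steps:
d(V, X) = 4 + V + X
s(v) = 2 + 2*v**2 (s(v) = (v**2 + v**2) + 2 = 2*v**2 + 2 = 2 + 2*v**2)
j(J) = 340 (j(J) = 2 + 2*(4 + 4 + 5)**2 = 2 + 2*13**2 = 2 + 2*169 = 2 + 338 = 340)
j(-15)**2 = 340**2 = 115600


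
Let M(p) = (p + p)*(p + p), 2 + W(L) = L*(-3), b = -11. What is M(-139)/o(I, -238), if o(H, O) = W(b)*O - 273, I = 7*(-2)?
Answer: -77284/7651 ≈ -10.101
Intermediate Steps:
I = -14
W(L) = -2 - 3*L (W(L) = -2 + L*(-3) = -2 - 3*L)
M(p) = 4*p² (M(p) = (2*p)*(2*p) = 4*p²)
o(H, O) = -273 + 31*O (o(H, O) = (-2 - 3*(-11))*O - 273 = (-2 + 33)*O - 273 = 31*O - 273 = -273 + 31*O)
M(-139)/o(I, -238) = (4*(-139)²)/(-273 + 31*(-238)) = (4*19321)/(-273 - 7378) = 77284/(-7651) = 77284*(-1/7651) = -77284/7651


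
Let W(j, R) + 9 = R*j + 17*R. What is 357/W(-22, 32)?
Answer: -357/169 ≈ -2.1124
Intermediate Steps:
W(j, R) = -9 + 17*R + R*j (W(j, R) = -9 + (R*j + 17*R) = -9 + (17*R + R*j) = -9 + 17*R + R*j)
357/W(-22, 32) = 357/(-9 + 17*32 + 32*(-22)) = 357/(-9 + 544 - 704) = 357/(-169) = 357*(-1/169) = -357/169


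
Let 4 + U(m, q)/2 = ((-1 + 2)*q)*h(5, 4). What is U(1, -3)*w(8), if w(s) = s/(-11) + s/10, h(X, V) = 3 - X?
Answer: 16/55 ≈ 0.29091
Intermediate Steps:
U(m, q) = -8 - 4*q (U(m, q) = -8 + 2*(((-1 + 2)*q)*(3 - 1*5)) = -8 + 2*((1*q)*(3 - 5)) = -8 + 2*(q*(-2)) = -8 + 2*(-2*q) = -8 - 4*q)
w(s) = s/110 (w(s) = s*(-1/11) + s*(⅒) = -s/11 + s/10 = s/110)
U(1, -3)*w(8) = (-8 - 4*(-3))*((1/110)*8) = (-8 + 12)*(4/55) = 4*(4/55) = 16/55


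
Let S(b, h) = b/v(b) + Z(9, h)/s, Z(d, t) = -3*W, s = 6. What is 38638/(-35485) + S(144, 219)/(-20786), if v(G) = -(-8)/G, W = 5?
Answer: -1790035751/1475182420 ≈ -1.2134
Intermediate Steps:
v(G) = 8/G
Z(d, t) = -15 (Z(d, t) = -3*5 = -15)
S(b, h) = -5/2 + b**2/8 (S(b, h) = b/((8/b)) - 15/6 = b*(b/8) - 15*1/6 = b**2/8 - 5/2 = -5/2 + b**2/8)
38638/(-35485) + S(144, 219)/(-20786) = 38638/(-35485) + (-5/2 + (1/8)*144**2)/(-20786) = 38638*(-1/35485) + (-5/2 + (1/8)*20736)*(-1/20786) = -38638/35485 + (-5/2 + 2592)*(-1/20786) = -38638/35485 + (5179/2)*(-1/20786) = -38638/35485 - 5179/41572 = -1790035751/1475182420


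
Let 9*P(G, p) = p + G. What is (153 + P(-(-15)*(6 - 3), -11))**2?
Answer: 1990921/81 ≈ 24579.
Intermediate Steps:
P(G, p) = G/9 + p/9 (P(G, p) = (p + G)/9 = (G + p)/9 = G/9 + p/9)
(153 + P(-(-15)*(6 - 3), -11))**2 = (153 + ((-(-15)*(6 - 3))/9 + (1/9)*(-11)))**2 = (153 + ((-(-15)*3)/9 - 11/9))**2 = (153 + ((-5*(-9))/9 - 11/9))**2 = (153 + ((1/9)*45 - 11/9))**2 = (153 + (5 - 11/9))**2 = (153 + 34/9)**2 = (1411/9)**2 = 1990921/81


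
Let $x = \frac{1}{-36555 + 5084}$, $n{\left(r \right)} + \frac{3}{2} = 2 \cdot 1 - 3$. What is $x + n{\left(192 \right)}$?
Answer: $- \frac{157357}{62942} \approx -2.5$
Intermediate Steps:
$n{\left(r \right)} = - \frac{5}{2}$ ($n{\left(r \right)} = - \frac{3}{2} + \left(2 \cdot 1 - 3\right) = - \frac{3}{2} + \left(2 - 3\right) = - \frac{3}{2} - 1 = - \frac{5}{2}$)
$x = - \frac{1}{31471}$ ($x = \frac{1}{-31471} = - \frac{1}{31471} \approx -3.1775 \cdot 10^{-5}$)
$x + n{\left(192 \right)} = - \frac{1}{31471} - \frac{5}{2} = - \frac{157357}{62942}$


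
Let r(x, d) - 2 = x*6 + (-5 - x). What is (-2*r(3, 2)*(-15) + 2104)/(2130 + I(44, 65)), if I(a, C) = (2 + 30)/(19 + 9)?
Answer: 8624/7459 ≈ 1.1562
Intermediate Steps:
r(x, d) = -3 + 5*x (r(x, d) = 2 + (x*6 + (-5 - x)) = 2 + (6*x + (-5 - x)) = 2 + (-5 + 5*x) = -3 + 5*x)
I(a, C) = 8/7 (I(a, C) = 32/28 = 32*(1/28) = 8/7)
(-2*r(3, 2)*(-15) + 2104)/(2130 + I(44, 65)) = (-2*(-3 + 5*3)*(-15) + 2104)/(2130 + 8/7) = (-2*(-3 + 15)*(-15) + 2104)/(14918/7) = (-2*12*(-15) + 2104)*(7/14918) = (-24*(-15) + 2104)*(7/14918) = (360 + 2104)*(7/14918) = 2464*(7/14918) = 8624/7459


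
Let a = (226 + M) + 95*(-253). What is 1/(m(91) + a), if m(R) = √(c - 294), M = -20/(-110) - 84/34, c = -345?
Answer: -277552319/6608885864904 - 34969*I*√71/6608885864904 ≈ -4.1997e-5 - 4.4585e-8*I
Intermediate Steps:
M = -428/187 (M = -20*(-1/110) - 84*1/34 = 2/11 - 42/17 = -428/187 ≈ -2.2888)
m(R) = 3*I*√71 (m(R) = √(-345 - 294) = √(-639) = 3*I*√71)
a = -4452711/187 (a = (226 - 428/187) + 95*(-253) = 41834/187 - 24035 = -4452711/187 ≈ -23811.)
1/(m(91) + a) = 1/(3*I*√71 - 4452711/187) = 1/(-4452711/187 + 3*I*√71)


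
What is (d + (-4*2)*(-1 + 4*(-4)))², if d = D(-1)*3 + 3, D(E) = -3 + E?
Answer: 16129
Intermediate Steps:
d = -9 (d = (-3 - 1)*3 + 3 = -4*3 + 3 = -12 + 3 = -9)
(d + (-4*2)*(-1 + 4*(-4)))² = (-9 + (-4*2)*(-1 + 4*(-4)))² = (-9 - 8*(-1 - 16))² = (-9 - 8*(-17))² = (-9 + 136)² = 127² = 16129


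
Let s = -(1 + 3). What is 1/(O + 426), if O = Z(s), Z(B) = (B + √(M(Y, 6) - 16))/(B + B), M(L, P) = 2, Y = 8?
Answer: 13648/5820879 + 4*I*√14/5820879 ≈ 0.0023447 + 2.5712e-6*I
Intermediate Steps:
s = -4 (s = -1*4 = -4)
Z(B) = (B + I*√14)/(2*B) (Z(B) = (B + √(2 - 16))/(B + B) = (B + √(-14))/((2*B)) = (B + I*√14)*(1/(2*B)) = (B + I*√14)/(2*B))
O = ½ - I*√14/8 (O = (½)*(-4 + I*√14)/(-4) = (½)*(-¼)*(-4 + I*√14) = ½ - I*√14/8 ≈ 0.5 - 0.46771*I)
1/(O + 426) = 1/((½ - I*√14/8) + 426) = 1/(853/2 - I*√14/8)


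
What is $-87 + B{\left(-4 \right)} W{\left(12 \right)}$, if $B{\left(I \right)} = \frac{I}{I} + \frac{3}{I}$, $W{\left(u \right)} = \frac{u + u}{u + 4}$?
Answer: $- \frac{693}{8} \approx -86.625$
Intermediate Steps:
$W{\left(u \right)} = \frac{2 u}{4 + u}$
$B{\left(I \right)} = 1 + \frac{3}{I}$
$-87 + B{\left(-4 \right)} W{\left(12 \right)} = -87 + \frac{3 - 4}{-4} \cdot 2 \cdot 12 \frac{1}{4 + 12} = -87 + \left(- \frac{1}{4}\right) \left(-1\right) 2 \cdot 12 \cdot \frac{1}{16} = -87 + \frac{2 \cdot 12 \cdot \frac{1}{16}}{4} = -87 + \frac{1}{4} \cdot \frac{3}{2} = -87 + \frac{3}{8} = - \frac{693}{8}$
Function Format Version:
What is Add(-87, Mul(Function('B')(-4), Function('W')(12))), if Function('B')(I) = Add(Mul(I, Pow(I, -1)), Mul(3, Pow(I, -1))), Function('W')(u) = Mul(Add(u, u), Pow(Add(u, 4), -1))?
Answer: Rational(-693, 8) ≈ -86.625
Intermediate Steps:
Function('W')(u) = Mul(2, u, Pow(Add(4, u), -1)) (Function('W')(u) = Mul(Mul(2, u), Pow(Add(4, u), -1)) = Mul(2, u, Pow(Add(4, u), -1)))
Function('B')(I) = Add(1, Mul(3, Pow(I, -1)))
Add(-87, Mul(Function('B')(-4), Function('W')(12))) = Add(-87, Mul(Mul(Pow(-4, -1), Add(3, -4)), Mul(2, 12, Pow(Add(4, 12), -1)))) = Add(-87, Mul(Mul(Rational(-1, 4), -1), Mul(2, 12, Pow(16, -1)))) = Add(-87, Mul(Rational(1, 4), Mul(2, 12, Rational(1, 16)))) = Add(-87, Mul(Rational(1, 4), Rational(3, 2))) = Add(-87, Rational(3, 8)) = Rational(-693, 8)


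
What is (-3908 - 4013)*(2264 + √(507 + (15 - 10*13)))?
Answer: -17933144 - 110894*√2 ≈ -1.8090e+7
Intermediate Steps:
(-3908 - 4013)*(2264 + √(507 + (15 - 10*13))) = -7921*(2264 + √(507 + (15 - 130))) = -7921*(2264 + √(507 - 115)) = -7921*(2264 + √392) = -7921*(2264 + 14*√2) = -17933144 - 110894*√2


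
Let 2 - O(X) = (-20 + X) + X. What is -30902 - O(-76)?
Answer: -31076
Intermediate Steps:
O(X) = 22 - 2*X (O(X) = 2 - ((-20 + X) + X) = 2 - (-20 + 2*X) = 2 + (20 - 2*X) = 22 - 2*X)
-30902 - O(-76) = -30902 - (22 - 2*(-76)) = -30902 - (22 + 152) = -30902 - 1*174 = -30902 - 174 = -31076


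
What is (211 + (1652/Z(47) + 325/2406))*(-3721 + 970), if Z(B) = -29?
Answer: -9864193759/23258 ≈ -4.2412e+5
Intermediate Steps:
(211 + (1652/Z(47) + 325/2406))*(-3721 + 970) = (211 + (1652/(-29) + 325/2406))*(-3721 + 970) = (211 + (1652*(-1/29) + 325*(1/2406)))*(-2751) = (211 + (-1652/29 + 325/2406))*(-2751) = (211 - 3965287/69774)*(-2751) = (10757027/69774)*(-2751) = -9864193759/23258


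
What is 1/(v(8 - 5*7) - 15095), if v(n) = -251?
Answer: -1/15346 ≈ -6.5164e-5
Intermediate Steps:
1/(v(8 - 5*7) - 15095) = 1/(-251 - 15095) = 1/(-15346) = -1/15346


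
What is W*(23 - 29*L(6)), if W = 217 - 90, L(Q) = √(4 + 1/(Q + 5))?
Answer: 2921 - 11049*√55/11 ≈ -4528.2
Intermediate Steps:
L(Q) = √(4 + 1/(5 + Q))
W = 127
W*(23 - 29*L(6)) = 127*(23 - 29*√(21 + 4*6)/√(5 + 6)) = 127*(23 - 29*√11*√(21 + 24)/11) = 127*(23 - 29*3*√55/11) = 127*(23 - 87*√55/11) = 2921 - 11049*√55/11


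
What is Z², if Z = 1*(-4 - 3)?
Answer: 49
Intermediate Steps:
Z = -7 (Z = 1*(-7) = -7)
Z² = (-7)² = 49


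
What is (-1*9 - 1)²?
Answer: 100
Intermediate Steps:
(-1*9 - 1)² = (-9 - 1)² = (-10)² = 100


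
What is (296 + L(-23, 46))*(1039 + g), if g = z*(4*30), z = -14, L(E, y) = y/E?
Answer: -188454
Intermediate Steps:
g = -1680 (g = -56*30 = -14*120 = -1680)
(296 + L(-23, 46))*(1039 + g) = (296 + 46/(-23))*(1039 - 1680) = (296 + 46*(-1/23))*(-641) = (296 - 2)*(-641) = 294*(-641) = -188454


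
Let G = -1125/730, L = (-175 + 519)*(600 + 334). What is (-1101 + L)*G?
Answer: -72043875/146 ≈ -4.9345e+5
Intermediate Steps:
L = 321296 (L = 344*934 = 321296)
G = -225/146 (G = -1125*1/730 = -225/146 ≈ -1.5411)
(-1101 + L)*G = (-1101 + 321296)*(-225/146) = 320195*(-225/146) = -72043875/146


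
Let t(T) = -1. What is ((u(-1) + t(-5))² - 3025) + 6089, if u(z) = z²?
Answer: 3064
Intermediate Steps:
((u(-1) + t(-5))² - 3025) + 6089 = (((-1)² - 1)² - 3025) + 6089 = ((1 - 1)² - 3025) + 6089 = (0² - 3025) + 6089 = (0 - 3025) + 6089 = -3025 + 6089 = 3064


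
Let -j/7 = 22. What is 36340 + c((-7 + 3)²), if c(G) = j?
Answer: 36186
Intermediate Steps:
j = -154 (j = -7*22 = -154)
c(G) = -154
36340 + c((-7 + 3)²) = 36340 - 154 = 36186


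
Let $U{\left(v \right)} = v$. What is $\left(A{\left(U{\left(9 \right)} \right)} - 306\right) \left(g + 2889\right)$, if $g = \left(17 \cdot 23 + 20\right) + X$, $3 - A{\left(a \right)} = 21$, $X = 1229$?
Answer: $-1467396$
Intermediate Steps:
$A{\left(a \right)} = -18$ ($A{\left(a \right)} = 3 - 21 = -18$)
$g = 1640$ ($g = \left(17 \cdot 23 + 20\right) + 1229 = \left(391 + 20\right) + 1229 = 411 + 1229 = 1640$)
$\left(A{\left(U{\left(9 \right)} \right)} - 306\right) \left(g + 2889\right) = \left(-18 - 306\right) \left(1640 + 2889\right) = \left(-18 - 306\right) 4529 = \left(-324\right) 4529 = -1467396$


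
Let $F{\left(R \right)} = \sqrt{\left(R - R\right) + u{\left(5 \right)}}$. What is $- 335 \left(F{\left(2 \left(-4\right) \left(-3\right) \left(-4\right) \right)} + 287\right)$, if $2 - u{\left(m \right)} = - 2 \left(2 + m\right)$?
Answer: $-97485$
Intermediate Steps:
$u{\left(m \right)} = 6 + 2 m$ ($u{\left(m \right)} = 2 - - 2 \left(2 + m\right) = 2 - \left(-4 - 2 m\right) = 2 + \left(4 + 2 m\right) = 6 + 2 m$)
$F{\left(R \right)} = 4$ ($F{\left(R \right)} = \sqrt{\left(R - R\right) + \left(6 + 2 \cdot 5\right)} = \sqrt{0 + \left(6 + 10\right)} = \sqrt{0 + 16} = \sqrt{16} = 4$)
$- 335 \left(F{\left(2 \left(-4\right) \left(-3\right) \left(-4\right) \right)} + 287\right) = - 335 \left(4 + 287\right) = \left(-335\right) 291 = -97485$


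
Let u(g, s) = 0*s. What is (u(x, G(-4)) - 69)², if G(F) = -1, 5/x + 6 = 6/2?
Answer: 4761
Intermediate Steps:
x = -5/3 (x = 5/(-6 + 6/2) = 5/(-6 + 6*(½)) = 5/(-6 + 3) = 5/(-3) = 5*(-⅓) = -5/3 ≈ -1.6667)
u(g, s) = 0
(u(x, G(-4)) - 69)² = (0 - 69)² = (-69)² = 4761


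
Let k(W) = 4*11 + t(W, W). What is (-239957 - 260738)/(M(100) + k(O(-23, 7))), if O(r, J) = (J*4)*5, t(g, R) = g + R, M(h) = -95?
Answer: -500695/229 ≈ -2186.4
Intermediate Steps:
t(g, R) = R + g
O(r, J) = 20*J (O(r, J) = (4*J)*5 = 20*J)
k(W) = 44 + 2*W (k(W) = 4*11 + (W + W) = 44 + 2*W)
(-239957 - 260738)/(M(100) + k(O(-23, 7))) = (-239957 - 260738)/(-95 + (44 + 2*(20*7))) = -500695/(-95 + (44 + 2*140)) = -500695/(-95 + (44 + 280)) = -500695/(-95 + 324) = -500695/229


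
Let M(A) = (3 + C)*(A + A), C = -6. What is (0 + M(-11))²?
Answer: 4356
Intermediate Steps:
M(A) = -6*A (M(A) = (3 - 6)*(A + A) = -6*A)
(0 + M(-11))² = (0 - 6*(-11))² = (0 + 66)² = 66² = 4356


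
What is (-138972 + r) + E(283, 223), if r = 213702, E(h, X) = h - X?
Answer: 74790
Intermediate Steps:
(-138972 + r) + E(283, 223) = (-138972 + 213702) + (283 - 1*223) = 74730 + (283 - 223) = 74730 + 60 = 74790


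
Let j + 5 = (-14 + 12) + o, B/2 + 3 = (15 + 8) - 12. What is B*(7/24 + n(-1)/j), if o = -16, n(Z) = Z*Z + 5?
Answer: 34/69 ≈ 0.49275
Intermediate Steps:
n(Z) = 5 + Z² (n(Z) = Z² + 5 = 5 + Z²)
B = 16 (B = -6 + 2*((15 + 8) - 12) = -6 + 2*(23 - 12) = -6 + 2*11 = -6 + 22 = 16)
j = -23 (j = -5 + ((-14 + 12) - 16) = -5 + (-2 - 16) = -5 - 18 = -23)
B*(7/24 + n(-1)/j) = 16*(7/24 + (5 + (-1)²)/(-23)) = 16*(7*(1/24) + (5 + 1)*(-1/23)) = 16*(7/24 + 6*(-1/23)) = 16*(7/24 - 6/23) = 16*(17/552) = 34/69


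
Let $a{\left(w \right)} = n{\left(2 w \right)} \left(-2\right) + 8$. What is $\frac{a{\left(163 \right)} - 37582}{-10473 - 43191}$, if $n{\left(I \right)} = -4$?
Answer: $\frac{6261}{8944} \approx 0.70002$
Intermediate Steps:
$a{\left(w \right)} = 16$ ($a{\left(w \right)} = \left(-4\right) \left(-2\right) + 8 = 8 + 8 = 16$)
$\frac{a{\left(163 \right)} - 37582}{-10473 - 43191} = \frac{16 - 37582}{-10473 - 43191} = - \frac{37566}{-53664} = \left(-37566\right) \left(- \frac{1}{53664}\right) = \frac{6261}{8944}$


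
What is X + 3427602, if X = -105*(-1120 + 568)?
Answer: 3485562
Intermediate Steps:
X = 57960 (X = -105*(-552) = 57960)
X + 3427602 = 57960 + 3427602 = 3485562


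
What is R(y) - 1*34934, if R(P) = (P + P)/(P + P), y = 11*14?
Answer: -34933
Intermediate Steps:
y = 154
R(P) = 1 (R(P) = (2*P)/((2*P)) = (2*P)*(1/(2*P)) = 1)
R(y) - 1*34934 = 1 - 1*34934 = 1 - 34934 = -34933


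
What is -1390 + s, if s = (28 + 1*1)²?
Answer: -549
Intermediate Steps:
s = 841 (s = (28 + 1)² = 29² = 841)
-1390 + s = -1390 + 841 = -549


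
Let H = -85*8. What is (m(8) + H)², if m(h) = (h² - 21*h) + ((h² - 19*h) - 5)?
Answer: 769129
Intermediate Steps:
H = -680
m(h) = -5 - 40*h + 2*h² (m(h) = (h² - 21*h) + (-5 + h² - 19*h) = -5 - 40*h + 2*h²)
(m(8) + H)² = ((-5 - 40*8 + 2*8²) - 680)² = ((-5 - 320 + 2*64) - 680)² = ((-5 - 320 + 128) - 680)² = (-197 - 680)² = (-877)² = 769129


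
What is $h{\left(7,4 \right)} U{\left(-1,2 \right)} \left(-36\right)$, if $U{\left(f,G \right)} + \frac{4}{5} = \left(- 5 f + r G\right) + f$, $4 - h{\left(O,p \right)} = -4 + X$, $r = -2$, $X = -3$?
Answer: $\frac{1584}{5} \approx 316.8$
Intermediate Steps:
$h{\left(O,p \right)} = 11$ ($h{\left(O,p \right)} = 4 - \left(-4 - 3\right) = 4 - -7 = 4 + 7 = 11$)
$U{\left(f,G \right)} = - \frac{4}{5} - 4 f - 2 G$ ($U{\left(f,G \right)} = - \frac{4}{5} + \left(\left(- 5 f - 2 G\right) + f\right) = - \frac{4}{5} - \left(2 G + 4 f\right) = - \frac{4}{5} - 4 f - 2 G$)
$h{\left(7,4 \right)} U{\left(-1,2 \right)} \left(-36\right) = 11 \left(- \frac{4}{5} - -4 - 4\right) \left(-36\right) = 11 \left(- \frac{4}{5} + 4 - 4\right) \left(-36\right) = 11 \left(- \frac{4}{5}\right) \left(-36\right) = \left(- \frac{44}{5}\right) \left(-36\right) = \frac{1584}{5}$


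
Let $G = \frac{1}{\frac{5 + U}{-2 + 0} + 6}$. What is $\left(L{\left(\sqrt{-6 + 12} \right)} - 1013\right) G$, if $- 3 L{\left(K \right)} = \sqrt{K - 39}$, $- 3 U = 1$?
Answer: $- \frac{3039}{11} - \frac{i \sqrt{39 - \sqrt{6}}}{11} \approx -276.27 - 0.54961 i$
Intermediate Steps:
$U = - \frac{1}{3}$ ($U = \left(- \frac{1}{3}\right) 1 = - \frac{1}{3} \approx -0.33333$)
$L{\left(K \right)} = - \frac{\sqrt{-39 + K}}{3}$ ($L{\left(K \right)} = - \frac{\sqrt{K - 39}}{3} = - \frac{\sqrt{-39 + K}}{3}$)
$G = \frac{3}{11}$ ($G = \frac{1}{\frac{5 - \frac{1}{3}}{-2 + 0} + 6} = \frac{1}{\frac{14}{3 \left(-2\right)} + 6} = \frac{1}{\frac{14}{3} \left(- \frac{1}{2}\right) + 6} = \frac{1}{- \frac{7}{3} + 6} = \frac{1}{\frac{11}{3}} = \frac{3}{11} \approx 0.27273$)
$\left(L{\left(\sqrt{-6 + 12} \right)} - 1013\right) G = \left(- \frac{\sqrt{-39 + \sqrt{-6 + 12}}}{3} - 1013\right) \frac{3}{11} = \left(- \frac{\sqrt{-39 + \sqrt{6}}}{3} - 1013\right) \frac{3}{11} = \left(-1013 - \frac{\sqrt{-39 + \sqrt{6}}}{3}\right) \frac{3}{11} = - \frac{3039}{11} - \frac{\sqrt{-39 + \sqrt{6}}}{11}$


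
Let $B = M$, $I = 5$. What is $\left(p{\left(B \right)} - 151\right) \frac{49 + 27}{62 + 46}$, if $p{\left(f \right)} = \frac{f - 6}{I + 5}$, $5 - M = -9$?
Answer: $- \frac{14269}{135} \approx -105.7$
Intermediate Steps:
$M = 14$ ($M = 5 - -9 = 5 + 9 = 14$)
$B = 14$
$p{\left(f \right)} = - \frac{3}{5} + \frac{f}{10}$ ($p{\left(f \right)} = \frac{f - 6}{5 + 5} = \frac{-6 + f}{10} = \left(-6 + f\right) \frac{1}{10} = - \frac{3}{5} + \frac{f}{10}$)
$\left(p{\left(B \right)} - 151\right) \frac{49 + 27}{62 + 46} = \left(\left(- \frac{3}{5} + \frac{1}{10} \cdot 14\right) - 151\right) \frac{49 + 27}{62 + 46} = \left(\left(- \frac{3}{5} + \frac{7}{5}\right) - 151\right) \frac{76}{108} = \left(\frac{4}{5} - 151\right) 76 \cdot \frac{1}{108} = \left(- \frac{751}{5}\right) \frac{19}{27} = - \frac{14269}{135}$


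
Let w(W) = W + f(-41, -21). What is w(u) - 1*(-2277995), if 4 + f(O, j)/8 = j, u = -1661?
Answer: 2276134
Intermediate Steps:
f(O, j) = -32 + 8*j
w(W) = -200 + W (w(W) = W + (-32 + 8*(-21)) = W + (-32 - 168) = W - 200 = -200 + W)
w(u) - 1*(-2277995) = (-200 - 1661) - 1*(-2277995) = -1861 + 2277995 = 2276134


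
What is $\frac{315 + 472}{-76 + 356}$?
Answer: $\frac{787}{280} \approx 2.8107$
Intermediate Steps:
$\frac{315 + 472}{-76 + 356} = \frac{787}{280}$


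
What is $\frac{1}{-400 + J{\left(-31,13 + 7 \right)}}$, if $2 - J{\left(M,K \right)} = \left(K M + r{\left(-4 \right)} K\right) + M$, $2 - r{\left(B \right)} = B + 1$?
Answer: $\frac{1}{153} \approx 0.0065359$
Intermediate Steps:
$r{\left(B \right)} = 1 - B$ ($r{\left(B \right)} = 2 - \left(B + 1\right) = 2 - \left(1 + B\right) = 1 - B$)
$J{\left(M,K \right)} = 2 - M - 5 K - K M$ ($J{\left(M,K \right)} = 2 - \left(\left(K M + \left(1 - -4\right) K\right) + M\right) = 2 - \left(\left(K M + \left(1 + 4\right) K\right) + M\right) = 2 - \left(\left(K M + 5 K\right) + M\right) = 2 - \left(\left(5 K + K M\right) + M\right) = 2 - \left(M + 5 K + K M\right) = 2 - M - 5 K - K M$)
$\frac{1}{-400 + J{\left(-31,13 + 7 \right)}} = \frac{1}{-400 - \left(-33 + 5 \left(13 + 7\right) + \left(13 + 7\right) \left(-31\right)\right)} = \frac{1}{-400 + \left(2 + 31 - 100 - 20 \left(-31\right)\right)} = \frac{1}{-400 + \left(2 + 31 - 100 + 620\right)} = \frac{1}{-400 + 553} = \frac{1}{153}$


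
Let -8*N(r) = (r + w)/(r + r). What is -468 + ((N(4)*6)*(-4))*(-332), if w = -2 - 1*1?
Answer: -1185/2 ≈ -592.50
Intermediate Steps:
w = -3 (w = -2 - 1 = -3)
N(r) = -(-3 + r)/(16*r) (N(r) = -(r - 3)/(8*(r + r)) = -(-3 + r)/(8*(2*r)) = -(-3 + r)*1/(2*r)/8 = -(-3 + r)/(16*r))
-468 + ((N(4)*6)*(-4))*(-332) = -468 + ((((1/16)*(3 - 1*4)/4)*6)*(-4))*(-332) = -468 + ((((1/16)*(1/4)*(3 - 4))*6)*(-4))*(-332) = -468 + ((((1/16)*(1/4)*(-1))*6)*(-4))*(-332) = -468 + (-1/64*6*(-4))*(-332) = -468 - 3/32*(-4)*(-332) = -468 + (3/8)*(-332) = -468 - 249/2 = -1185/2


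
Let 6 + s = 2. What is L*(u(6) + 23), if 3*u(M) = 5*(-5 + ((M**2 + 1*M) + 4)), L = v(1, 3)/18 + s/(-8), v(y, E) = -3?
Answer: 274/9 ≈ 30.444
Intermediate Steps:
s = -4 (s = -6 + 2 = -4)
L = 1/3 (L = -3/18 - 4/(-8) = -3*1/18 - 4*(-1/8) = -1/6 + 1/2 = 1/3 ≈ 0.33333)
u(M) = -5/3 + 5*M/3 + 5*M**2/3 (u(M) = (5*(-5 + ((M**2 + 1*M) + 4)))/3 = (5*(-5 + ((M**2 + M) + 4)))/3 = (5*(-5 + ((M + M**2) + 4)))/3 = (5*(-5 + (4 + M + M**2)))/3 = (5*(-1 + M + M**2))/3 = (-5 + 5*M + 5*M**2)/3 = -5/3 + 5*M/3 + 5*M**2/3)
L*(u(6) + 23) = ((-5/3 + (5/3)*6 + (5/3)*6**2) + 23)/3 = ((-5/3 + 10 + (5/3)*36) + 23)/3 = ((-5/3 + 10 + 60) + 23)/3 = (205/3 + 23)/3 = (1/3)*(274/3) = 274/9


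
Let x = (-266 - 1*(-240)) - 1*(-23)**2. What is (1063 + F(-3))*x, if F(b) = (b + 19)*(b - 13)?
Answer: -447885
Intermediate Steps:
F(b) = (-13 + b)*(19 + b) (F(b) = (19 + b)*(-13 + b) = (-13 + b)*(19 + b))
x = -555 (x = (-266 + 240) - 1*529 = -26 - 529 = -555)
(1063 + F(-3))*x = (1063 + (-247 + (-3)**2 + 6*(-3)))*(-555) = (1063 + (-247 + 9 - 18))*(-555) = (1063 - 256)*(-555) = 807*(-555) = -447885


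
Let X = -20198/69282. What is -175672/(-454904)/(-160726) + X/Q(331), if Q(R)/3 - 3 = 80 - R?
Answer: 45866237536163/117773956656535176 ≈ 0.00038944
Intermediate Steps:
Q(R) = 249 - 3*R (Q(R) = 9 + 3*(80 - R) = 9 + (240 - 3*R) = 249 - 3*R)
X = -10099/34641 (X = -20198*1/69282 = -10099/34641 ≈ -0.29153)
-175672/(-454904)/(-160726) + X/Q(331) = -175672/(-454904)/(-160726) - 10099/(34641*(249 - 3*331)) = -175672*(-1/454904)*(-1/160726) - 10099/(34641*(249 - 993)) = (21959/56863)*(-1/160726) - 10099/34641/(-744) = -21959/9139362538 - 10099/34641*(-1/744) = -21959/9139362538 + 10099/25772904 = 45866237536163/117773956656535176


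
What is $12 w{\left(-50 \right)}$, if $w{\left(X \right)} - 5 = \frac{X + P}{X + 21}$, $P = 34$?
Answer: $\frac{1932}{29} \approx 66.621$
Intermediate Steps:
$w{\left(X \right)} = 5 + \frac{34 + X}{21 + X}$ ($w{\left(X \right)} = 5 + \frac{X + 34}{X + 21} = 5 + \frac{34 + X}{21 + X}$)
$12 w{\left(-50 \right)} = 12 \frac{139 + 6 \left(-50\right)}{21 - 50} = 12 \frac{139 - 300}{-29} = 12 \left(\left(- \frac{1}{29}\right) \left(-161\right)\right) = 12 \cdot \frac{161}{29} = \frac{1932}{29}$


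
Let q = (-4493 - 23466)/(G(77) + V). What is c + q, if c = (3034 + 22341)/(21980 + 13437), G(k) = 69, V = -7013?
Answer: 1166427903/245935648 ≈ 4.7428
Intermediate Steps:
c = 25375/35417 ≈ 0.71646
q = 27959/6944 (q = (-4493 - 23466)/(69 - 7013) = -27959/(-6944) = -27959*(-1/6944) = 27959/6944 ≈ 4.0264)
c + q = 25375/35417 + 27959/6944 = 1166427903/245935648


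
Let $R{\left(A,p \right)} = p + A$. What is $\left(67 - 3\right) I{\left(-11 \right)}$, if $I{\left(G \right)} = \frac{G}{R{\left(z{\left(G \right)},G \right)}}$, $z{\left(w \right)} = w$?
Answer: $32$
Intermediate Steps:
$R{\left(A,p \right)} = A + p$
$I{\left(G \right)} = \frac{1}{2}$ ($I{\left(G \right)} = \frac{G}{G + G} = \frac{G}{2 G} = G \frac{1}{2 G} = \frac{1}{2}$)
$\left(67 - 3\right) I{\left(-11 \right)} = \left(67 - 3\right) \frac{1}{2} = 64 \cdot \frac{1}{2} = 32$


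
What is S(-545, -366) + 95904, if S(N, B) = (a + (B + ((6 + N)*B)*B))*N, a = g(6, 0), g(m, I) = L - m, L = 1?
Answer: 39350542879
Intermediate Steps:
g(m, I) = 1 - m
a = -5 (a = 1 - 1*6 = 1 - 6 = -5)
S(N, B) = N*(-5 + B + B**2*(6 + N)) (S(N, B) = (-5 + (B + ((6 + N)*B)*B))*N = (-5 + (B + (B*(6 + N))*B))*N = (-5 + (B + B**2*(6 + N)))*N = (-5 + B + B**2*(6 + N))*N = N*(-5 + B + B**2*(6 + N)))
S(-545, -366) + 95904 = -545*(-5 - 366 + 6*(-366)**2 - 545*(-366)**2) + 95904 = -545*(-5 - 366 + 6*133956 - 545*133956) + 95904 = -545*(-5 - 366 + 803736 - 73006020) + 95904 = -545*(-72202655) + 95904 = 39350446975 + 95904 = 39350542879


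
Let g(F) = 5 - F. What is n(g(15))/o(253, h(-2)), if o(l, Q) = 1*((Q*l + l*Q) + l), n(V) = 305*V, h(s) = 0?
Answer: -3050/253 ≈ -12.055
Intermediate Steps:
o(l, Q) = l + 2*Q*l (o(l, Q) = 1*((Q*l + Q*l) + l) = 1*(2*Q*l + l) = 1*(l + 2*Q*l) = l + 2*Q*l)
n(g(15))/o(253, h(-2)) = (305*(5 - 1*15))/((253*(1 + 2*0))) = (305*(5 - 15))/((253*(1 + 0))) = (305*(-10))/((253*1)) = -3050/253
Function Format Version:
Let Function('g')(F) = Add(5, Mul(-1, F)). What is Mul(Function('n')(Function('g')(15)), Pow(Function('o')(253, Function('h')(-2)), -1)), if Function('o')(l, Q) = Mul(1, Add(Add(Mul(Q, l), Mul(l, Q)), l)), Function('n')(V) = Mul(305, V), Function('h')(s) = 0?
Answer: Rational(-3050, 253) ≈ -12.055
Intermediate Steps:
Function('o')(l, Q) = Add(l, Mul(2, Q, l)) (Function('o')(l, Q) = Mul(1, Add(Add(Mul(Q, l), Mul(Q, l)), l)) = Mul(1, Add(Mul(2, Q, l), l)) = Mul(1, Add(l, Mul(2, Q, l))) = Add(l, Mul(2, Q, l)))
Mul(Function('n')(Function('g')(15)), Pow(Function('o')(253, Function('h')(-2)), -1)) = Mul(Mul(305, Add(5, Mul(-1, 15))), Pow(Mul(253, Add(1, Mul(2, 0))), -1)) = Mul(Mul(305, Add(5, -15)), Pow(Mul(253, Add(1, 0)), -1)) = Mul(Mul(305, -10), Pow(Mul(253, 1), -1)) = Mul(-3050, Pow(253, -1)) = Mul(-3050, Rational(1, 253)) = Rational(-3050, 253)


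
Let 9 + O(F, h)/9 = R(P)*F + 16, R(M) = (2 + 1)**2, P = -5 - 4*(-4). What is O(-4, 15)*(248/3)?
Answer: -21576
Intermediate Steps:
P = 11 (P = -5 + 16 = 11)
R(M) = 9 (R(M) = 3**2 = 9)
O(F, h) = 63 + 81*F (O(F, h) = -81 + 9*(9*F + 16) = -81 + 9*(16 + 9*F) = -81 + (144 + 81*F) = 63 + 81*F)
O(-4, 15)*(248/3) = (63 + 81*(-4))*(248/3) = (63 - 324)*(248*(1/3)) = -261*248/3 = -21576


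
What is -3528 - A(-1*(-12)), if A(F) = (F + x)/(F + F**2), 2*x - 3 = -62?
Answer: -1100701/312 ≈ -3527.9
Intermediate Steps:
x = -59/2 (x = 3/2 + (1/2)*(-62) = 3/2 - 31 = -59/2 ≈ -29.500)
A(F) = (-59/2 + F)/(F + F**2) (A(F) = (F - 59/2)/(F + F**2) = (-59/2 + F)/(F + F**2))
-3528 - A(-1*(-12)) = -3528 - (-59/2 - 1*(-12))/(((-1*(-12)))*(1 - 1*(-12))) = -3528 - (-59/2 + 12)/(12*(1 + 12)) = -3528 - (-35)/(12*13*2) = -3528 - 1*(-35/312) = -3528 + 35/312 = -1100701/312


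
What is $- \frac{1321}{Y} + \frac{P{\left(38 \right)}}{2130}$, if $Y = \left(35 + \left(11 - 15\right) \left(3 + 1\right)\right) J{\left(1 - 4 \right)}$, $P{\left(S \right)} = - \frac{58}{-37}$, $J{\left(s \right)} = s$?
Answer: $\frac{5783962}{249565} \approx 23.176$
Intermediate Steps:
$P{\left(S \right)} = \frac{58}{37}$ ($P{\left(S \right)} = \left(-58\right) \left(- \frac{1}{37}\right) = \frac{58}{37}$)
$Y = -57$ ($Y = \left(35 + \left(11 - 15\right) \left(3 + 1\right)\right) \left(1 - 4\right) = \left(35 - 16\right) \left(1 - 4\right) = \left(35 - 16\right) \left(-3\right) = 19 \left(-3\right) = -57$)
$- \frac{1321}{Y} + \frac{P{\left(38 \right)}}{2130} = - \frac{1321}{-57} + \frac{58}{37 \cdot 2130} = \left(-1321\right) \left(- \frac{1}{57}\right) + \frac{58}{37} \cdot \frac{1}{2130} = \frac{1321}{57} + \frac{29}{39405} = \frac{5783962}{249565}$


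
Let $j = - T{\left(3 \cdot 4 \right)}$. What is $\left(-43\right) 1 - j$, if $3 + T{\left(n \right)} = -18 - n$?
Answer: $-76$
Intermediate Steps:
$T{\left(n \right)} = -21 - n$ ($T{\left(n \right)} = -3 - \left(18 + n\right) = -21 - n$)
$j = 33$ ($j = - (-21 - 3 \cdot 4) = - (-21 - 12) = \left(-1\right) \left(-33\right) = 33$)
$\left(-43\right) 1 - j = \left(-43\right) 1 - 33 = -43 - 33 = -76$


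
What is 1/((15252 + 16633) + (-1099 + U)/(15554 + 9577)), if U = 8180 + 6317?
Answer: 8377/267105111 ≈ 3.1362e-5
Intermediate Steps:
U = 14497
1/((15252 + 16633) + (-1099 + U)/(15554 + 9577)) = 1/((15252 + 16633) + (-1099 + 14497)/(15554 + 9577)) = 1/(31885 + 13398/25131) = 1/(31885 + 13398*(1/25131)) = 1/(31885 + 4466/8377) = 1/(267105111/8377) = 8377/267105111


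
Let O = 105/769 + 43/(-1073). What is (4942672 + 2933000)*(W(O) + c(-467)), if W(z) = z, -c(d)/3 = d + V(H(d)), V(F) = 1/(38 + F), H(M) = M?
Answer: 35189913655077552/3189043 ≈ 1.1035e+10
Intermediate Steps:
c(d) = -3*d - 3/(38 + d) (c(d) = -3*(d + 1/(38 + d)) = -3*d - 3/(38 + d))
O = 79598/825137 (O = 105*(1/769) + 43*(-1/1073) = 105/769 - 43/1073 = 79598/825137 ≈ 0.096466)
(4942672 + 2933000)*(W(O) + c(-467)) = (4942672 + 2933000)*(79598/825137 + 3*(-1 - 1*(-467)*(38 - 467))/(38 - 467)) = 7875672*(79598/825137 + 3*(-1 - 1*(-467)*(-429))/(-429)) = 7875672*(79598/825137 + 3*(-1/429)*(-1 - 200343)) = 7875672*(79598/825137 + 3*(-1/429)*(-200344)) = 7875672*(79598/825137 + 200344/143) = 7875672*(165322629642/117994591) = 35189913655077552/3189043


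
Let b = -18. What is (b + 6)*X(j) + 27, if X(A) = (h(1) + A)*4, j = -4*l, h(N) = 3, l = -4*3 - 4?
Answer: -3189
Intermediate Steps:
l = -16 (l = -12 - 4 = -16)
j = 64 (j = -4*(-16) = 64)
X(A) = 12 + 4*A (X(A) = (3 + A)*4 = 12 + 4*A)
(b + 6)*X(j) + 27 = (-18 + 6)*(12 + 4*64) + 27 = -12*(12 + 256) + 27 = -12*268 + 27 = -3216 + 27 = -3189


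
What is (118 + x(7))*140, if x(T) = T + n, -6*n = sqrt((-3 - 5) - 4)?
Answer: 17500 - 140*I*sqrt(3)/3 ≈ 17500.0 - 80.829*I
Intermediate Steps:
n = -I*sqrt(3)/3 (n = -sqrt((-3 - 5) - 4)/6 = -sqrt(-8 - 4)/6 = -I*sqrt(3)/3 ≈ -0.57735*I)
x(T) = T - I*sqrt(3)/3
(118 + x(7))*140 = (118 + (7 - I*sqrt(3)/3))*140 = (125 - I*sqrt(3)/3)*140 = 17500 - 140*I*sqrt(3)/3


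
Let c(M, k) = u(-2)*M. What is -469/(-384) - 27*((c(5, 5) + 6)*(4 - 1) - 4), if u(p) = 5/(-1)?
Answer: 632917/384 ≈ 1648.2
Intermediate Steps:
u(p) = -5 (u(p) = 5*(-1) = -5)
c(M, k) = -5*M
-469/(-384) - 27*((c(5, 5) + 6)*(4 - 1) - 4) = -469/(-384) - 27*((-5*5 + 6)*(4 - 1) - 4) = -469*(-1/384) - 27*((-25 + 6)*3 - 4) = 469/384 - 27*(-19*3 - 4) = 469/384 - 27*(-57 - 4) = 469/384 - 27*(-61) = 469/384 - 1*(-1647) = 469/384 + 1647 = 632917/384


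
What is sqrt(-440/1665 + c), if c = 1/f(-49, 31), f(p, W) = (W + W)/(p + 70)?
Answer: sqrt(3525878)/6882 ≈ 0.27285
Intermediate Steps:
f(p, W) = 2*W/(70 + p) (f(p, W) = (2*W)/(70 + p) = 2*W/(70 + p))
c = 21/62 (c = 1/(2*31/(70 - 49)) = 1/(2*31/21) = 1/(2*31*(1/21)) = 1/(62/21) = 21/62 ≈ 0.33871)
sqrt(-440/1665 + c) = sqrt(-440/1665 + 21/62) = sqrt(-440*1/1665 + 21/62) = sqrt(-88/333 + 21/62) = sqrt(1537/20646) = sqrt(3525878)/6882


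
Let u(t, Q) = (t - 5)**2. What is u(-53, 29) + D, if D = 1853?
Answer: 5217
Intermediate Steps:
u(t, Q) = (-5 + t)**2
u(-53, 29) + D = (-5 - 53)**2 + 1853 = (-58)**2 + 1853 = 3364 + 1853 = 5217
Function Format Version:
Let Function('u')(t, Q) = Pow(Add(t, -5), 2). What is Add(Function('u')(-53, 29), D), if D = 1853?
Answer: 5217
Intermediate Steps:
Function('u')(t, Q) = Pow(Add(-5, t), 2)
Add(Function('u')(-53, 29), D) = Add(Pow(Add(-5, -53), 2), 1853) = Add(Pow(-58, 2), 1853) = Add(3364, 1853) = 5217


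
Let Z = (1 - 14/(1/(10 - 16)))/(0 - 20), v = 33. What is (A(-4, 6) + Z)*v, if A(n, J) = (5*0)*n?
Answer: -561/4 ≈ -140.25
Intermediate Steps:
Z = -17/4 (Z = (1 - 14/(1/(-6)))/(-20) = (1 - 14/(-⅙))*(-1/20) = (1 - 14*(-6))*(-1/20) = (1 + 84)*(-1/20) = 85*(-1/20) = -17/4 ≈ -4.2500)
A(n, J) = 0 (A(n, J) = 0*n = 0)
(A(-4, 6) + Z)*v = (0 - 17/4)*33 = -17/4*33 = -561/4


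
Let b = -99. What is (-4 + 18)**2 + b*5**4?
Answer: -61679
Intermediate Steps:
(-4 + 18)**2 + b*5**4 = (-4 + 18)**2 - 99*5**4 = 14**2 - 99*625 = 196 - 61875 = -61679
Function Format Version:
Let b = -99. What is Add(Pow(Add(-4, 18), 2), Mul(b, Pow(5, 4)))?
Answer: -61679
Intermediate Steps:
Add(Pow(Add(-4, 18), 2), Mul(b, Pow(5, 4))) = Add(Pow(Add(-4, 18), 2), Mul(-99, Pow(5, 4))) = Add(Pow(14, 2), Mul(-99, 625)) = Add(196, -61875) = -61679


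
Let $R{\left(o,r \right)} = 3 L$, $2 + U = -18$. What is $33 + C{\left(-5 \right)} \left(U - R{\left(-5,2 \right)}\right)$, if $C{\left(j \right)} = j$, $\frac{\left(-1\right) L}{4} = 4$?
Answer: $-107$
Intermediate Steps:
$U = -20$ ($U = -2 - 18 = -20$)
$L = -16$ ($L = \left(-4\right) 4 = -16$)
$R{\left(o,r \right)} = -48$ ($R{\left(o,r \right)} = 3 \left(-16\right) = -48$)
$33 + C{\left(-5 \right)} \left(U - R{\left(-5,2 \right)}\right) = 33 - 5 \left(-20 - -48\right) = 33 - 5 \left(-20 + 48\right) = 33 - 140 = -107$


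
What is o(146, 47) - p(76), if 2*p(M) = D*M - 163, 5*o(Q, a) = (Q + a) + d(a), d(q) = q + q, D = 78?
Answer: -28251/10 ≈ -2825.1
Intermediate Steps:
d(q) = 2*q
o(Q, a) = Q/5 + 3*a/5 (o(Q, a) = ((Q + a) + 2*a)/5 = (Q + 3*a)/5 = Q/5 + 3*a/5)
p(M) = -163/2 + 39*M (p(M) = (78*M - 163)/2 = (-163 + 78*M)/2 = -163/2 + 39*M)
o(146, 47) - p(76) = ((⅕)*146 + (⅗)*47) - (-163/2 + 39*76) = (146/5 + 141/5) - (-163/2 + 2964) = 287/5 - 1*5765/2 = 287/5 - 5765/2 = -28251/10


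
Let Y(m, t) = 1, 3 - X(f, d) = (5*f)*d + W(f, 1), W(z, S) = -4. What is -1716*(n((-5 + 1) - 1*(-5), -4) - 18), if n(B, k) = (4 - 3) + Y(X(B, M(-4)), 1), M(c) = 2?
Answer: 27456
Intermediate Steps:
X(f, d) = 7 - 5*d*f (X(f, d) = 3 - ((5*f)*d - 4) = 3 - (5*d*f - 4) = 3 - (-4 + 5*d*f) = 3 + (4 - 5*d*f) = 7 - 5*d*f)
n(B, k) = 2 (n(B, k) = (4 - 3) + 1 = 1 + 1 = 2)
-1716*(n((-5 + 1) - 1*(-5), -4) - 18) = -1716*(2 - 18) = -1716*(-16) = 27456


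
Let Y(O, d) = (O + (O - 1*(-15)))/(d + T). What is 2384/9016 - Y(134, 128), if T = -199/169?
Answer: -47513995/24154991 ≈ -1.9670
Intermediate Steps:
T = -199/169 (T = -199*1/169 = -199/169 ≈ -1.1775)
Y(O, d) = (15 + 2*O)/(-199/169 + d) (Y(O, d) = (O + (O - 1*(-15)))/(d - 199/169) = (O + (O + 15))/(-199/169 + d) = (O + (15 + O))/(-199/169 + d) = (15 + 2*O)/(-199/169 + d))
2384/9016 - Y(134, 128) = 2384/9016 - 169*(15 + 2*134)/(-199 + 169*128) = 2384*(1/9016) - 169*(15 + 268)/(-199 + 21632) = 298/1127 - 169*283/21433 = 298/1127 - 1*47827/21433 = 298/1127 - 47827/21433 = -47513995/24154991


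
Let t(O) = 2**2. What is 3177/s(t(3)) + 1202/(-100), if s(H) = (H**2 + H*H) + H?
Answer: 7623/100 ≈ 76.230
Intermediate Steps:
t(O) = 4
s(H) = H + 2*H**2 (s(H) = (H**2 + H**2) + H = 2*H**2 + H = H + 2*H**2)
3177/s(t(3)) + 1202/(-100) = 3177/((4*(1 + 2*4))) + 1202/(-100) = 3177/((4*(1 + 8))) + 1202*(-1/100) = 3177/((4*9)) - 601/50 = 3177/36 - 601/50 = 3177*(1/36) - 601/50 = 353/4 - 601/50 = 7623/100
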